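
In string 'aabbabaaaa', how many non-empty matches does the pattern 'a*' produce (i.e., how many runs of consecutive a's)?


Pattern 'a*' matches zero or more a's. We want non-empty runs of consecutive a's.
String: 'aabbabaaaa'
Walking through the string to find runs of a's:
  Run 1: positions 0-1 -> 'aa'
  Run 2: positions 4-4 -> 'a'
  Run 3: positions 6-9 -> 'aaaa'
Non-empty runs found: ['aa', 'a', 'aaaa']
Count: 3

3


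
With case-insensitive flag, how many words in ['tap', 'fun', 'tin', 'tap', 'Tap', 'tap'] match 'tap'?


Case-insensitive matching: compare each word's lowercase form to 'tap'.
  'tap' -> lower='tap' -> MATCH
  'fun' -> lower='fun' -> no
  'tin' -> lower='tin' -> no
  'tap' -> lower='tap' -> MATCH
  'Tap' -> lower='tap' -> MATCH
  'tap' -> lower='tap' -> MATCH
Matches: ['tap', 'tap', 'Tap', 'tap']
Count: 4

4


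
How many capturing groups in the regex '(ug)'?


To count capturing groups, count each '(' that starts a group.
Pattern: '(ug)'
Walking through the pattern:
  Position 0: '(' -> group #1
Total capturing groups: 1

1


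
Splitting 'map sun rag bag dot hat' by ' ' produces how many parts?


Splitting by ' ' breaks the string at each occurrence of the separator.
Text: 'map sun rag bag dot hat'
Parts after split:
  Part 1: 'map'
  Part 2: 'sun'
  Part 3: 'rag'
  Part 4: 'bag'
  Part 5: 'dot'
  Part 6: 'hat'
Total parts: 6

6


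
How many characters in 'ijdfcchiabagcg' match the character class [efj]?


Character class [efj] matches any of: {e, f, j}
Scanning string 'ijdfcchiabagcg' character by character:
  pos 0: 'i' -> no
  pos 1: 'j' -> MATCH
  pos 2: 'd' -> no
  pos 3: 'f' -> MATCH
  pos 4: 'c' -> no
  pos 5: 'c' -> no
  pos 6: 'h' -> no
  pos 7: 'i' -> no
  pos 8: 'a' -> no
  pos 9: 'b' -> no
  pos 10: 'a' -> no
  pos 11: 'g' -> no
  pos 12: 'c' -> no
  pos 13: 'g' -> no
Total matches: 2

2


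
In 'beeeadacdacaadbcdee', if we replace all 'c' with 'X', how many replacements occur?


re.sub('c', 'X', text) replaces every occurrence of 'c' with 'X'.
Text: 'beeeadacdacaadbcdee'
Scanning for 'c':
  pos 7: 'c' -> replacement #1
  pos 10: 'c' -> replacement #2
  pos 15: 'c' -> replacement #3
Total replacements: 3

3


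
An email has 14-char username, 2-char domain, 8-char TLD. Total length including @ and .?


An email address has format: username@domain.tld
Username length: 14
'@' character: 1
Domain length: 2
'.' character: 1
TLD length: 8
Total = 14 + 1 + 2 + 1 + 8 = 26

26


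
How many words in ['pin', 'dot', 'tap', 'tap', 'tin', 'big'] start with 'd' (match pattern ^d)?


Pattern ^d anchors to start of word. Check which words begin with 'd':
  'pin' -> no
  'dot' -> MATCH (starts with 'd')
  'tap' -> no
  'tap' -> no
  'tin' -> no
  'big' -> no
Matching words: ['dot']
Count: 1

1


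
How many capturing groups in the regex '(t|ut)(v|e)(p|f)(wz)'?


To count capturing groups, count each '(' that starts a group.
Pattern: '(t|ut)(v|e)(p|f)(wz)'
Walking through the pattern:
  Position 0: '(' -> group #1
  Position 6: '(' -> group #2
  Position 11: '(' -> group #3
  Position 16: '(' -> group #4
Total capturing groups: 4

4


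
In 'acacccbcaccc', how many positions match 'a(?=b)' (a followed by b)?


Lookahead 'a(?=b)' matches 'a' only when followed by 'b'.
String: 'acacccbcaccc'
Checking each position where char is 'a':
  pos 0: 'a' -> no (next='c')
  pos 2: 'a' -> no (next='c')
  pos 8: 'a' -> no (next='c')
Matching positions: []
Count: 0

0


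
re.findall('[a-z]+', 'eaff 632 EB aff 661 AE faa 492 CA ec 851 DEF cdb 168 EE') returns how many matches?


Pattern '[a-z]+' finds one or more lowercase letters.
Text: 'eaff 632 EB aff 661 AE faa 492 CA ec 851 DEF cdb 168 EE'
Scanning for matches:
  Match 1: 'eaff'
  Match 2: 'aff'
  Match 3: 'faa'
  Match 4: 'ec'
  Match 5: 'cdb'
Total matches: 5

5


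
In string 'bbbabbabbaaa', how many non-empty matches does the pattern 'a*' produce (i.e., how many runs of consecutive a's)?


Pattern 'a*' matches zero or more a's. We want non-empty runs of consecutive a's.
String: 'bbbabbabbaaa'
Walking through the string to find runs of a's:
  Run 1: positions 3-3 -> 'a'
  Run 2: positions 6-6 -> 'a'
  Run 3: positions 9-11 -> 'aaa'
Non-empty runs found: ['a', 'a', 'aaa']
Count: 3

3


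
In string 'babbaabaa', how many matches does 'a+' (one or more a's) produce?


Pattern 'a+' matches one or more consecutive a's.
String: 'babbaabaa'
Scanning for runs of a:
  Match 1: 'a' (length 1)
  Match 2: 'aa' (length 2)
  Match 3: 'aa' (length 2)
Total matches: 3

3


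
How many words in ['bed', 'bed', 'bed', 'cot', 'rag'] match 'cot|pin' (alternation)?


Alternation 'cot|pin' matches either 'cot' or 'pin'.
Checking each word:
  'bed' -> no
  'bed' -> no
  'bed' -> no
  'cot' -> MATCH
  'rag' -> no
Matches: ['cot']
Count: 1

1


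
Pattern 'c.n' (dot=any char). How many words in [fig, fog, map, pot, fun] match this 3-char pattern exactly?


Pattern 'c.n' means: starts with 'c', any single char, ends with 'n'.
Checking each word (must be exactly 3 chars):
  'fig' (len=3): no
  'fog' (len=3): no
  'map' (len=3): no
  'pot' (len=3): no
  'fun' (len=3): no
Matching words: []
Total: 0

0


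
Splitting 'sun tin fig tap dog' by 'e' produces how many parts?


Splitting by 'e' breaks the string at each occurrence of the separator.
Text: 'sun tin fig tap dog'
Parts after split:
  Part 1: 'sun tin fig tap dog'
Total parts: 1

1


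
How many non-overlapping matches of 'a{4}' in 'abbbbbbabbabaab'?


Pattern 'a{4}' matches exactly 4 consecutive a's (greedy, non-overlapping).
String: 'abbbbbbabbabaab'
Scanning for runs of a's:
  Run at pos 0: 'a' (length 1) -> 0 match(es)
  Run at pos 7: 'a' (length 1) -> 0 match(es)
  Run at pos 10: 'a' (length 1) -> 0 match(es)
  Run at pos 12: 'aa' (length 2) -> 0 match(es)
Matches found: []
Total: 0

0


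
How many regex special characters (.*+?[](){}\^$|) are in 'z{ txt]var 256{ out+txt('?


Regex special characters are: . * + ? [ ] ( ) { } \ ^ $ |
Scanning 'z{ txt]var 256{ out+txt(':
  pos 1: '{' -> SPECIAL
  pos 6: ']' -> SPECIAL
  pos 14: '{' -> SPECIAL
  pos 19: '+' -> SPECIAL
  pos 23: '(' -> SPECIAL
Special chars found: ['{', ']', '{', '+', '(']
Total: 5

5


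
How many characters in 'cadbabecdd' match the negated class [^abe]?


Negated class [^abe] matches any char NOT in {a, b, e}
Scanning 'cadbabecdd':
  pos 0: 'c' -> MATCH
  pos 1: 'a' -> no (excluded)
  pos 2: 'd' -> MATCH
  pos 3: 'b' -> no (excluded)
  pos 4: 'a' -> no (excluded)
  pos 5: 'b' -> no (excluded)
  pos 6: 'e' -> no (excluded)
  pos 7: 'c' -> MATCH
  pos 8: 'd' -> MATCH
  pos 9: 'd' -> MATCH
Total matches: 5

5


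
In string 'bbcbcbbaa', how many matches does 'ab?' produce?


Pattern 'ab?' matches 'a' optionally followed by 'b'.
String: 'bbcbcbbaa'
Scanning left to right for 'a' then checking next char:
  Match 1: 'a' (a not followed by b)
  Match 2: 'a' (a not followed by b)
Total matches: 2

2


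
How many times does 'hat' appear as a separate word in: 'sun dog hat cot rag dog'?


Scanning each word for exact match 'hat':
  Word 1: 'sun' -> no
  Word 2: 'dog' -> no
  Word 3: 'hat' -> MATCH
  Word 4: 'cot' -> no
  Word 5: 'rag' -> no
  Word 6: 'dog' -> no
Total matches: 1

1


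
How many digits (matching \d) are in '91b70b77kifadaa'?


\d matches any digit 0-9.
Scanning '91b70b77kifadaa':
  pos 0: '9' -> DIGIT
  pos 1: '1' -> DIGIT
  pos 3: '7' -> DIGIT
  pos 4: '0' -> DIGIT
  pos 6: '7' -> DIGIT
  pos 7: '7' -> DIGIT
Digits found: ['9', '1', '7', '0', '7', '7']
Total: 6

6


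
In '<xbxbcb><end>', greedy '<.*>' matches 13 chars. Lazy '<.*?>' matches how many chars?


Greedy '<.*>' tries to match as MUCH as possible.
Lazy '<.*?>' tries to match as LITTLE as possible.

String: '<xbxbcb><end>'
Greedy '<.*>' starts at first '<' and extends to the LAST '>': '<xbxbcb><end>' (13 chars)
Lazy '<.*?>' starts at first '<' and stops at the FIRST '>': '<xbxbcb>' (8 chars)

8


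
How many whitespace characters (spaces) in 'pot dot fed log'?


\s matches whitespace characters (spaces, tabs, etc.).
Text: 'pot dot fed log'
This text has 4 words separated by spaces.
Number of spaces = number of words - 1 = 4 - 1 = 3

3


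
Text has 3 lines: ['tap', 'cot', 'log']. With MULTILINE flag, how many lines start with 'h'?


With MULTILINE flag, ^ matches the start of each line.
Lines: ['tap', 'cot', 'log']
Checking which lines start with 'h':
  Line 1: 'tap' -> no
  Line 2: 'cot' -> no
  Line 3: 'log' -> no
Matching lines: []
Count: 0

0


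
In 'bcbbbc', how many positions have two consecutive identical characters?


Looking for consecutive identical characters in 'bcbbbc':
  pos 0-1: 'b' vs 'c' -> different
  pos 1-2: 'c' vs 'b' -> different
  pos 2-3: 'b' vs 'b' -> MATCH ('bb')
  pos 3-4: 'b' vs 'b' -> MATCH ('bb')
  pos 4-5: 'b' vs 'c' -> different
Consecutive identical pairs: ['bb', 'bb']
Count: 2

2


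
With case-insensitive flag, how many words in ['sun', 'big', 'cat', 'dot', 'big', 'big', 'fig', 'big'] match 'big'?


Case-insensitive matching: compare each word's lowercase form to 'big'.
  'sun' -> lower='sun' -> no
  'big' -> lower='big' -> MATCH
  'cat' -> lower='cat' -> no
  'dot' -> lower='dot' -> no
  'big' -> lower='big' -> MATCH
  'big' -> lower='big' -> MATCH
  'fig' -> lower='fig' -> no
  'big' -> lower='big' -> MATCH
Matches: ['big', 'big', 'big', 'big']
Count: 4

4


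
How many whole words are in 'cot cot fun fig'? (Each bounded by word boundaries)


Word boundaries (\b) mark the start/end of each word.
Text: 'cot cot fun fig'
Splitting by whitespace:
  Word 1: 'cot'
  Word 2: 'cot'
  Word 3: 'fun'
  Word 4: 'fig'
Total whole words: 4

4


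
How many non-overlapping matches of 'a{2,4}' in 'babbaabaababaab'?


Pattern 'a{2,4}' matches between 2 and 4 consecutive a's (greedy).
String: 'babbaabaababaab'
Finding runs of a's and applying greedy matching:
  Run at pos 1: 'a' (length 1)
  Run at pos 4: 'aa' (length 2)
  Run at pos 7: 'aa' (length 2)
  Run at pos 10: 'a' (length 1)
  Run at pos 12: 'aa' (length 2)
Matches: ['aa', 'aa', 'aa']
Count: 3

3


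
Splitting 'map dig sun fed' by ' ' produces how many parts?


Splitting by ' ' breaks the string at each occurrence of the separator.
Text: 'map dig sun fed'
Parts after split:
  Part 1: 'map'
  Part 2: 'dig'
  Part 3: 'sun'
  Part 4: 'fed'
Total parts: 4

4


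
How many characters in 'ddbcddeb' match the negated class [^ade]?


Negated class [^ade] matches any char NOT in {a, d, e}
Scanning 'ddbcddeb':
  pos 0: 'd' -> no (excluded)
  pos 1: 'd' -> no (excluded)
  pos 2: 'b' -> MATCH
  pos 3: 'c' -> MATCH
  pos 4: 'd' -> no (excluded)
  pos 5: 'd' -> no (excluded)
  pos 6: 'e' -> no (excluded)
  pos 7: 'b' -> MATCH
Total matches: 3

3


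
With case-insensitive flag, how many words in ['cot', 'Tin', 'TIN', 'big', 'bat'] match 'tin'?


Case-insensitive matching: compare each word's lowercase form to 'tin'.
  'cot' -> lower='cot' -> no
  'Tin' -> lower='tin' -> MATCH
  'TIN' -> lower='tin' -> MATCH
  'big' -> lower='big' -> no
  'bat' -> lower='bat' -> no
Matches: ['Tin', 'TIN']
Count: 2

2


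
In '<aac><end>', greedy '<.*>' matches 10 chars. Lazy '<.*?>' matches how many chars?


Greedy '<.*>' tries to match as MUCH as possible.
Lazy '<.*?>' tries to match as LITTLE as possible.

String: '<aac><end>'
Greedy '<.*>' starts at first '<' and extends to the LAST '>': '<aac><end>' (10 chars)
Lazy '<.*?>' starts at first '<' and stops at the FIRST '>': '<aac>' (5 chars)

5


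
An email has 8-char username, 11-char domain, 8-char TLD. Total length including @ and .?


An email address has format: username@domain.tld
Username length: 8
'@' character: 1
Domain length: 11
'.' character: 1
TLD length: 8
Total = 8 + 1 + 11 + 1 + 8 = 29

29


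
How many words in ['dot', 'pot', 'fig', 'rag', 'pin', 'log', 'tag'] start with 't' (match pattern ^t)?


Pattern ^t anchors to start of word. Check which words begin with 't':
  'dot' -> no
  'pot' -> no
  'fig' -> no
  'rag' -> no
  'pin' -> no
  'log' -> no
  'tag' -> MATCH (starts with 't')
Matching words: ['tag']
Count: 1

1


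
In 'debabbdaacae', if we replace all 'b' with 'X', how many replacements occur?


re.sub('b', 'X', text) replaces every occurrence of 'b' with 'X'.
Text: 'debabbdaacae'
Scanning for 'b':
  pos 2: 'b' -> replacement #1
  pos 4: 'b' -> replacement #2
  pos 5: 'b' -> replacement #3
Total replacements: 3

3


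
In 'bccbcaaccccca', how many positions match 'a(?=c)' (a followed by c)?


Lookahead 'a(?=c)' matches 'a' only when followed by 'c'.
String: 'bccbcaaccccca'
Checking each position where char is 'a':
  pos 5: 'a' -> no (next='a')
  pos 6: 'a' -> MATCH (next='c')
Matching positions: [6]
Count: 1

1


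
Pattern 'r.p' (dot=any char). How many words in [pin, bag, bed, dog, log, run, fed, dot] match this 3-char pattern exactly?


Pattern 'r.p' means: starts with 'r', any single char, ends with 'p'.
Checking each word (must be exactly 3 chars):
  'pin' (len=3): no
  'bag' (len=3): no
  'bed' (len=3): no
  'dog' (len=3): no
  'log' (len=3): no
  'run' (len=3): no
  'fed' (len=3): no
  'dot' (len=3): no
Matching words: []
Total: 0

0


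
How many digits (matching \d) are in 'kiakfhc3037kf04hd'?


\d matches any digit 0-9.
Scanning 'kiakfhc3037kf04hd':
  pos 7: '3' -> DIGIT
  pos 8: '0' -> DIGIT
  pos 9: '3' -> DIGIT
  pos 10: '7' -> DIGIT
  pos 13: '0' -> DIGIT
  pos 14: '4' -> DIGIT
Digits found: ['3', '0', '3', '7', '0', '4']
Total: 6

6


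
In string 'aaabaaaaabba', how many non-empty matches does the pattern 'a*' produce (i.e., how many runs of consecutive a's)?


Pattern 'a*' matches zero or more a's. We want non-empty runs of consecutive a's.
String: 'aaabaaaaabba'
Walking through the string to find runs of a's:
  Run 1: positions 0-2 -> 'aaa'
  Run 2: positions 4-8 -> 'aaaaa'
  Run 3: positions 11-11 -> 'a'
Non-empty runs found: ['aaa', 'aaaaa', 'a']
Count: 3

3


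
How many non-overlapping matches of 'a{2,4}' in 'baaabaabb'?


Pattern 'a{2,4}' matches between 2 and 4 consecutive a's (greedy).
String: 'baaabaabb'
Finding runs of a's and applying greedy matching:
  Run at pos 1: 'aaa' (length 3)
  Run at pos 5: 'aa' (length 2)
Matches: ['aaa', 'aa']
Count: 2

2


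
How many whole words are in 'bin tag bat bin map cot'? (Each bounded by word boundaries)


Word boundaries (\b) mark the start/end of each word.
Text: 'bin tag bat bin map cot'
Splitting by whitespace:
  Word 1: 'bin'
  Word 2: 'tag'
  Word 3: 'bat'
  Word 4: 'bin'
  Word 5: 'map'
  Word 6: 'cot'
Total whole words: 6

6


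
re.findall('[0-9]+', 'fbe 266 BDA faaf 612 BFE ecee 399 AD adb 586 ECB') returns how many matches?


Pattern '[0-9]+' finds one or more digits.
Text: 'fbe 266 BDA faaf 612 BFE ecee 399 AD adb 586 ECB'
Scanning for matches:
  Match 1: '266'
  Match 2: '612'
  Match 3: '399'
  Match 4: '586'
Total matches: 4

4


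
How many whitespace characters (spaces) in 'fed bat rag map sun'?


\s matches whitespace characters (spaces, tabs, etc.).
Text: 'fed bat rag map sun'
This text has 5 words separated by spaces.
Number of spaces = number of words - 1 = 5 - 1 = 4

4


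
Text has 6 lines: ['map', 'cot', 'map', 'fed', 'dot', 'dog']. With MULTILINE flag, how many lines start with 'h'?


With MULTILINE flag, ^ matches the start of each line.
Lines: ['map', 'cot', 'map', 'fed', 'dot', 'dog']
Checking which lines start with 'h':
  Line 1: 'map' -> no
  Line 2: 'cot' -> no
  Line 3: 'map' -> no
  Line 4: 'fed' -> no
  Line 5: 'dot' -> no
  Line 6: 'dog' -> no
Matching lines: []
Count: 0

0


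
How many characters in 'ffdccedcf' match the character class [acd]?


Character class [acd] matches any of: {a, c, d}
Scanning string 'ffdccedcf' character by character:
  pos 0: 'f' -> no
  pos 1: 'f' -> no
  pos 2: 'd' -> MATCH
  pos 3: 'c' -> MATCH
  pos 4: 'c' -> MATCH
  pos 5: 'e' -> no
  pos 6: 'd' -> MATCH
  pos 7: 'c' -> MATCH
  pos 8: 'f' -> no
Total matches: 5

5


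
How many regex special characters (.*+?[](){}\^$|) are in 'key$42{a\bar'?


Regex special characters are: . * + ? [ ] ( ) { } \ ^ $ |
Scanning 'key$42{a\bar':
  pos 3: '$' -> SPECIAL
  pos 6: '{' -> SPECIAL
  pos 8: '\' -> SPECIAL
Special chars found: ['$', '{', '\\']
Total: 3

3


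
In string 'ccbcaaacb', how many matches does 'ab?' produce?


Pattern 'ab?' matches 'a' optionally followed by 'b'.
String: 'ccbcaaacb'
Scanning left to right for 'a' then checking next char:
  Match 1: 'a' (a not followed by b)
  Match 2: 'a' (a not followed by b)
  Match 3: 'a' (a not followed by b)
Total matches: 3

3


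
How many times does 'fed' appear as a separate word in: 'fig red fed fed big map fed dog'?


Scanning each word for exact match 'fed':
  Word 1: 'fig' -> no
  Word 2: 'red' -> no
  Word 3: 'fed' -> MATCH
  Word 4: 'fed' -> MATCH
  Word 5: 'big' -> no
  Word 6: 'map' -> no
  Word 7: 'fed' -> MATCH
  Word 8: 'dog' -> no
Total matches: 3

3


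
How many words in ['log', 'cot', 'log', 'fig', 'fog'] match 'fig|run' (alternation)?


Alternation 'fig|run' matches either 'fig' or 'run'.
Checking each word:
  'log' -> no
  'cot' -> no
  'log' -> no
  'fig' -> MATCH
  'fog' -> no
Matches: ['fig']
Count: 1

1


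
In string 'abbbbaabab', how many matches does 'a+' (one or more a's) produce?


Pattern 'a+' matches one or more consecutive a's.
String: 'abbbbaabab'
Scanning for runs of a:
  Match 1: 'a' (length 1)
  Match 2: 'aa' (length 2)
  Match 3: 'a' (length 1)
Total matches: 3

3


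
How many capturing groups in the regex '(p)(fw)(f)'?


To count capturing groups, count each '(' that starts a group.
Pattern: '(p)(fw)(f)'
Walking through the pattern:
  Position 0: '(' -> group #1
  Position 3: '(' -> group #2
  Position 7: '(' -> group #3
Total capturing groups: 3

3


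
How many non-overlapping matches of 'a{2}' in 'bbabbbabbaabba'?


Pattern 'a{2}' matches exactly 2 consecutive a's (greedy, non-overlapping).
String: 'bbabbbabbaabba'
Scanning for runs of a's:
  Run at pos 2: 'a' (length 1) -> 0 match(es)
  Run at pos 6: 'a' (length 1) -> 0 match(es)
  Run at pos 9: 'aa' (length 2) -> 1 match(es)
  Run at pos 13: 'a' (length 1) -> 0 match(es)
Matches found: ['aa']
Total: 1

1


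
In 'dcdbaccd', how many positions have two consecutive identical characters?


Looking for consecutive identical characters in 'dcdbaccd':
  pos 0-1: 'd' vs 'c' -> different
  pos 1-2: 'c' vs 'd' -> different
  pos 2-3: 'd' vs 'b' -> different
  pos 3-4: 'b' vs 'a' -> different
  pos 4-5: 'a' vs 'c' -> different
  pos 5-6: 'c' vs 'c' -> MATCH ('cc')
  pos 6-7: 'c' vs 'd' -> different
Consecutive identical pairs: ['cc']
Count: 1

1


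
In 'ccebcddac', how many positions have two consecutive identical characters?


Looking for consecutive identical characters in 'ccebcddac':
  pos 0-1: 'c' vs 'c' -> MATCH ('cc')
  pos 1-2: 'c' vs 'e' -> different
  pos 2-3: 'e' vs 'b' -> different
  pos 3-4: 'b' vs 'c' -> different
  pos 4-5: 'c' vs 'd' -> different
  pos 5-6: 'd' vs 'd' -> MATCH ('dd')
  pos 6-7: 'd' vs 'a' -> different
  pos 7-8: 'a' vs 'c' -> different
Consecutive identical pairs: ['cc', 'dd']
Count: 2

2


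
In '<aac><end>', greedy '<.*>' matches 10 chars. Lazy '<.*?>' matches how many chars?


Greedy '<.*>' tries to match as MUCH as possible.
Lazy '<.*?>' tries to match as LITTLE as possible.

String: '<aac><end>'
Greedy '<.*>' starts at first '<' and extends to the LAST '>': '<aac><end>' (10 chars)
Lazy '<.*?>' starts at first '<' and stops at the FIRST '>': '<aac>' (5 chars)

5


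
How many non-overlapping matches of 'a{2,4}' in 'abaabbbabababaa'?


Pattern 'a{2,4}' matches between 2 and 4 consecutive a's (greedy).
String: 'abaabbbabababaa'
Finding runs of a's and applying greedy matching:
  Run at pos 0: 'a' (length 1)
  Run at pos 2: 'aa' (length 2)
  Run at pos 7: 'a' (length 1)
  Run at pos 9: 'a' (length 1)
  Run at pos 11: 'a' (length 1)
  Run at pos 13: 'aa' (length 2)
Matches: ['aa', 'aa']
Count: 2

2


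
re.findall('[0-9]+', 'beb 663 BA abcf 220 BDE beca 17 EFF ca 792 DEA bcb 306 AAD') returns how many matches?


Pattern '[0-9]+' finds one or more digits.
Text: 'beb 663 BA abcf 220 BDE beca 17 EFF ca 792 DEA bcb 306 AAD'
Scanning for matches:
  Match 1: '663'
  Match 2: '220'
  Match 3: '17'
  Match 4: '792'
  Match 5: '306'
Total matches: 5

5


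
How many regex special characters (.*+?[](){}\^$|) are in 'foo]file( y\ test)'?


Regex special characters are: . * + ? [ ] ( ) { } \ ^ $ |
Scanning 'foo]file( y\ test)':
  pos 3: ']' -> SPECIAL
  pos 8: '(' -> SPECIAL
  pos 11: '\' -> SPECIAL
  pos 17: ')' -> SPECIAL
Special chars found: [']', '(', '\\', ')']
Total: 4

4


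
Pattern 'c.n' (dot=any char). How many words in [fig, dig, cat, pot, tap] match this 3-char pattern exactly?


Pattern 'c.n' means: starts with 'c', any single char, ends with 'n'.
Checking each word (must be exactly 3 chars):
  'fig' (len=3): no
  'dig' (len=3): no
  'cat' (len=3): no
  'pot' (len=3): no
  'tap' (len=3): no
Matching words: []
Total: 0

0


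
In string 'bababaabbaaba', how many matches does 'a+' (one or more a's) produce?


Pattern 'a+' matches one or more consecutive a's.
String: 'bababaabbaaba'
Scanning for runs of a:
  Match 1: 'a' (length 1)
  Match 2: 'a' (length 1)
  Match 3: 'aa' (length 2)
  Match 4: 'aa' (length 2)
  Match 5: 'a' (length 1)
Total matches: 5

5


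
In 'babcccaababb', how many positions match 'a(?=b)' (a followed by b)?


Lookahead 'a(?=b)' matches 'a' only when followed by 'b'.
String: 'babcccaababb'
Checking each position where char is 'a':
  pos 1: 'a' -> MATCH (next='b')
  pos 6: 'a' -> no (next='a')
  pos 7: 'a' -> MATCH (next='b')
  pos 9: 'a' -> MATCH (next='b')
Matching positions: [1, 7, 9]
Count: 3

3


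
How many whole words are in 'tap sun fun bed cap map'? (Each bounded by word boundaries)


Word boundaries (\b) mark the start/end of each word.
Text: 'tap sun fun bed cap map'
Splitting by whitespace:
  Word 1: 'tap'
  Word 2: 'sun'
  Word 3: 'fun'
  Word 4: 'bed'
  Word 5: 'cap'
  Word 6: 'map'
Total whole words: 6

6


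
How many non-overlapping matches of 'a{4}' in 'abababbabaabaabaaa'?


Pattern 'a{4}' matches exactly 4 consecutive a's (greedy, non-overlapping).
String: 'abababbabaabaabaaa'
Scanning for runs of a's:
  Run at pos 0: 'a' (length 1) -> 0 match(es)
  Run at pos 2: 'a' (length 1) -> 0 match(es)
  Run at pos 4: 'a' (length 1) -> 0 match(es)
  Run at pos 7: 'a' (length 1) -> 0 match(es)
  Run at pos 9: 'aa' (length 2) -> 0 match(es)
  Run at pos 12: 'aa' (length 2) -> 0 match(es)
  Run at pos 15: 'aaa' (length 3) -> 0 match(es)
Matches found: []
Total: 0

0


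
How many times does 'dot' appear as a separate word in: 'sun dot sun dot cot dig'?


Scanning each word for exact match 'dot':
  Word 1: 'sun' -> no
  Word 2: 'dot' -> MATCH
  Word 3: 'sun' -> no
  Word 4: 'dot' -> MATCH
  Word 5: 'cot' -> no
  Word 6: 'dig' -> no
Total matches: 2

2


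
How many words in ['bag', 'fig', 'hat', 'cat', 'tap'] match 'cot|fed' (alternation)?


Alternation 'cot|fed' matches either 'cot' or 'fed'.
Checking each word:
  'bag' -> no
  'fig' -> no
  'hat' -> no
  'cat' -> no
  'tap' -> no
Matches: []
Count: 0

0


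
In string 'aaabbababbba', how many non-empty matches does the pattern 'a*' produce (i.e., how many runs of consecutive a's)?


Pattern 'a*' matches zero or more a's. We want non-empty runs of consecutive a's.
String: 'aaabbababbba'
Walking through the string to find runs of a's:
  Run 1: positions 0-2 -> 'aaa'
  Run 2: positions 5-5 -> 'a'
  Run 3: positions 7-7 -> 'a'
  Run 4: positions 11-11 -> 'a'
Non-empty runs found: ['aaa', 'a', 'a', 'a']
Count: 4

4


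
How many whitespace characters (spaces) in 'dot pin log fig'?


\s matches whitespace characters (spaces, tabs, etc.).
Text: 'dot pin log fig'
This text has 4 words separated by spaces.
Number of spaces = number of words - 1 = 4 - 1 = 3

3


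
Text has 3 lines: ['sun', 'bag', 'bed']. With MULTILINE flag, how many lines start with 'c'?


With MULTILINE flag, ^ matches the start of each line.
Lines: ['sun', 'bag', 'bed']
Checking which lines start with 'c':
  Line 1: 'sun' -> no
  Line 2: 'bag' -> no
  Line 3: 'bed' -> no
Matching lines: []
Count: 0

0


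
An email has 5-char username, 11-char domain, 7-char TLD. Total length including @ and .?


An email address has format: username@domain.tld
Username length: 5
'@' character: 1
Domain length: 11
'.' character: 1
TLD length: 7
Total = 5 + 1 + 11 + 1 + 7 = 25

25


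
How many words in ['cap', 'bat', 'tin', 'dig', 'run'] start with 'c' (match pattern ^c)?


Pattern ^c anchors to start of word. Check which words begin with 'c':
  'cap' -> MATCH (starts with 'c')
  'bat' -> no
  'tin' -> no
  'dig' -> no
  'run' -> no
Matching words: ['cap']
Count: 1

1


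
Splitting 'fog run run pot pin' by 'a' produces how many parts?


Splitting by 'a' breaks the string at each occurrence of the separator.
Text: 'fog run run pot pin'
Parts after split:
  Part 1: 'fog run run pot pin'
Total parts: 1

1


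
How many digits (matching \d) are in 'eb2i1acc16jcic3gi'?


\d matches any digit 0-9.
Scanning 'eb2i1acc16jcic3gi':
  pos 2: '2' -> DIGIT
  pos 4: '1' -> DIGIT
  pos 8: '1' -> DIGIT
  pos 9: '6' -> DIGIT
  pos 14: '3' -> DIGIT
Digits found: ['2', '1', '1', '6', '3']
Total: 5

5


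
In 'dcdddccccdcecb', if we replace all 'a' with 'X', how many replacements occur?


re.sub('a', 'X', text) replaces every occurrence of 'a' with 'X'.
Text: 'dcdddccccdcecb'
Scanning for 'a':
Total replacements: 0

0


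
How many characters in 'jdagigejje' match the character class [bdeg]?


Character class [bdeg] matches any of: {b, d, e, g}
Scanning string 'jdagigejje' character by character:
  pos 0: 'j' -> no
  pos 1: 'd' -> MATCH
  pos 2: 'a' -> no
  pos 3: 'g' -> MATCH
  pos 4: 'i' -> no
  pos 5: 'g' -> MATCH
  pos 6: 'e' -> MATCH
  pos 7: 'j' -> no
  pos 8: 'j' -> no
  pos 9: 'e' -> MATCH
Total matches: 5

5


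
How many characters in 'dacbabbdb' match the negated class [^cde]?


Negated class [^cde] matches any char NOT in {c, d, e}
Scanning 'dacbabbdb':
  pos 0: 'd' -> no (excluded)
  pos 1: 'a' -> MATCH
  pos 2: 'c' -> no (excluded)
  pos 3: 'b' -> MATCH
  pos 4: 'a' -> MATCH
  pos 5: 'b' -> MATCH
  pos 6: 'b' -> MATCH
  pos 7: 'd' -> no (excluded)
  pos 8: 'b' -> MATCH
Total matches: 6

6


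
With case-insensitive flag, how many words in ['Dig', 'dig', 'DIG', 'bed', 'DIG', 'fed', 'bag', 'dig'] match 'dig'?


Case-insensitive matching: compare each word's lowercase form to 'dig'.
  'Dig' -> lower='dig' -> MATCH
  'dig' -> lower='dig' -> MATCH
  'DIG' -> lower='dig' -> MATCH
  'bed' -> lower='bed' -> no
  'DIG' -> lower='dig' -> MATCH
  'fed' -> lower='fed' -> no
  'bag' -> lower='bag' -> no
  'dig' -> lower='dig' -> MATCH
Matches: ['Dig', 'dig', 'DIG', 'DIG', 'dig']
Count: 5

5


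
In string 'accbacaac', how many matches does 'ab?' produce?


Pattern 'ab?' matches 'a' optionally followed by 'b'.
String: 'accbacaac'
Scanning left to right for 'a' then checking next char:
  Match 1: 'a' (a not followed by b)
  Match 2: 'a' (a not followed by b)
  Match 3: 'a' (a not followed by b)
  Match 4: 'a' (a not followed by b)
Total matches: 4

4


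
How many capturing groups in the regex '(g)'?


To count capturing groups, count each '(' that starts a group.
Pattern: '(g)'
Walking through the pattern:
  Position 0: '(' -> group #1
Total capturing groups: 1

1


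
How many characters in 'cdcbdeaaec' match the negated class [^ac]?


Negated class [^ac] matches any char NOT in {a, c}
Scanning 'cdcbdeaaec':
  pos 0: 'c' -> no (excluded)
  pos 1: 'd' -> MATCH
  pos 2: 'c' -> no (excluded)
  pos 3: 'b' -> MATCH
  pos 4: 'd' -> MATCH
  pos 5: 'e' -> MATCH
  pos 6: 'a' -> no (excluded)
  pos 7: 'a' -> no (excluded)
  pos 8: 'e' -> MATCH
  pos 9: 'c' -> no (excluded)
Total matches: 5

5


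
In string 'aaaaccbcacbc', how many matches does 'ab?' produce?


Pattern 'ab?' matches 'a' optionally followed by 'b'.
String: 'aaaaccbcacbc'
Scanning left to right for 'a' then checking next char:
  Match 1: 'a' (a not followed by b)
  Match 2: 'a' (a not followed by b)
  Match 3: 'a' (a not followed by b)
  Match 4: 'a' (a not followed by b)
  Match 5: 'a' (a not followed by b)
Total matches: 5

5


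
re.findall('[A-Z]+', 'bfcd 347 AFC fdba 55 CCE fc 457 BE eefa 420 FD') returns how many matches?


Pattern '[A-Z]+' finds one or more uppercase letters.
Text: 'bfcd 347 AFC fdba 55 CCE fc 457 BE eefa 420 FD'
Scanning for matches:
  Match 1: 'AFC'
  Match 2: 'CCE'
  Match 3: 'BE'
  Match 4: 'FD'
Total matches: 4

4


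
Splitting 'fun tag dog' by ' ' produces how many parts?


Splitting by ' ' breaks the string at each occurrence of the separator.
Text: 'fun tag dog'
Parts after split:
  Part 1: 'fun'
  Part 2: 'tag'
  Part 3: 'dog'
Total parts: 3

3


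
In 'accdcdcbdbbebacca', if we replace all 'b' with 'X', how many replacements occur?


re.sub('b', 'X', text) replaces every occurrence of 'b' with 'X'.
Text: 'accdcdcbdbbebacca'
Scanning for 'b':
  pos 7: 'b' -> replacement #1
  pos 9: 'b' -> replacement #2
  pos 10: 'b' -> replacement #3
  pos 12: 'b' -> replacement #4
Total replacements: 4

4


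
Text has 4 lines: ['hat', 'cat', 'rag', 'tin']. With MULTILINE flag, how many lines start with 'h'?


With MULTILINE flag, ^ matches the start of each line.
Lines: ['hat', 'cat', 'rag', 'tin']
Checking which lines start with 'h':
  Line 1: 'hat' -> MATCH
  Line 2: 'cat' -> no
  Line 3: 'rag' -> no
  Line 4: 'tin' -> no
Matching lines: ['hat']
Count: 1

1


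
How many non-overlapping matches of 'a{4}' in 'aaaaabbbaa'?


Pattern 'a{4}' matches exactly 4 consecutive a's (greedy, non-overlapping).
String: 'aaaaabbbaa'
Scanning for runs of a's:
  Run at pos 0: 'aaaaa' (length 5) -> 1 match(es)
  Run at pos 8: 'aa' (length 2) -> 0 match(es)
Matches found: ['aaaa']
Total: 1

1


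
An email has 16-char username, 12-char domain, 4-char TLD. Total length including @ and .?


An email address has format: username@domain.tld
Username length: 16
'@' character: 1
Domain length: 12
'.' character: 1
TLD length: 4
Total = 16 + 1 + 12 + 1 + 4 = 34

34


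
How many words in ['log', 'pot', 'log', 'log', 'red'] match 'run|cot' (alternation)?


Alternation 'run|cot' matches either 'run' or 'cot'.
Checking each word:
  'log' -> no
  'pot' -> no
  'log' -> no
  'log' -> no
  'red' -> no
Matches: []
Count: 0

0


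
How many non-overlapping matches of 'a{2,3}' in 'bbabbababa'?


Pattern 'a{2,3}' matches between 2 and 3 consecutive a's (greedy).
String: 'bbabbababa'
Finding runs of a's and applying greedy matching:
  Run at pos 2: 'a' (length 1)
  Run at pos 5: 'a' (length 1)
  Run at pos 7: 'a' (length 1)
  Run at pos 9: 'a' (length 1)
Matches: []
Count: 0

0


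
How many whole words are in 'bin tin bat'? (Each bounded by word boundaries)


Word boundaries (\b) mark the start/end of each word.
Text: 'bin tin bat'
Splitting by whitespace:
  Word 1: 'bin'
  Word 2: 'tin'
  Word 3: 'bat'
Total whole words: 3

3


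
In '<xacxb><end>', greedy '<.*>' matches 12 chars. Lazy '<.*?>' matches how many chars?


Greedy '<.*>' tries to match as MUCH as possible.
Lazy '<.*?>' tries to match as LITTLE as possible.

String: '<xacxb><end>'
Greedy '<.*>' starts at first '<' and extends to the LAST '>': '<xacxb><end>' (12 chars)
Lazy '<.*?>' starts at first '<' and stops at the FIRST '>': '<xacxb>' (7 chars)

7


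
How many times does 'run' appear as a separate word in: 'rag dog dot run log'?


Scanning each word for exact match 'run':
  Word 1: 'rag' -> no
  Word 2: 'dog' -> no
  Word 3: 'dot' -> no
  Word 4: 'run' -> MATCH
  Word 5: 'log' -> no
Total matches: 1

1


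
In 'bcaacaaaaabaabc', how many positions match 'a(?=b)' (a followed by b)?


Lookahead 'a(?=b)' matches 'a' only when followed by 'b'.
String: 'bcaacaaaaabaabc'
Checking each position where char is 'a':
  pos 2: 'a' -> no (next='a')
  pos 3: 'a' -> no (next='c')
  pos 5: 'a' -> no (next='a')
  pos 6: 'a' -> no (next='a')
  pos 7: 'a' -> no (next='a')
  pos 8: 'a' -> no (next='a')
  pos 9: 'a' -> MATCH (next='b')
  pos 11: 'a' -> no (next='a')
  pos 12: 'a' -> MATCH (next='b')
Matching positions: [9, 12]
Count: 2

2


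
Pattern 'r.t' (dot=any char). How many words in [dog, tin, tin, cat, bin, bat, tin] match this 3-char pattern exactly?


Pattern 'r.t' means: starts with 'r', any single char, ends with 't'.
Checking each word (must be exactly 3 chars):
  'dog' (len=3): no
  'tin' (len=3): no
  'tin' (len=3): no
  'cat' (len=3): no
  'bin' (len=3): no
  'bat' (len=3): no
  'tin' (len=3): no
Matching words: []
Total: 0

0


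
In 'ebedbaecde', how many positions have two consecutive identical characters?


Looking for consecutive identical characters in 'ebedbaecde':
  pos 0-1: 'e' vs 'b' -> different
  pos 1-2: 'b' vs 'e' -> different
  pos 2-3: 'e' vs 'd' -> different
  pos 3-4: 'd' vs 'b' -> different
  pos 4-5: 'b' vs 'a' -> different
  pos 5-6: 'a' vs 'e' -> different
  pos 6-7: 'e' vs 'c' -> different
  pos 7-8: 'c' vs 'd' -> different
  pos 8-9: 'd' vs 'e' -> different
Consecutive identical pairs: []
Count: 0

0


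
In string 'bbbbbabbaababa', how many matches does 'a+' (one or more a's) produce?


Pattern 'a+' matches one or more consecutive a's.
String: 'bbbbbabbaababa'
Scanning for runs of a:
  Match 1: 'a' (length 1)
  Match 2: 'aa' (length 2)
  Match 3: 'a' (length 1)
  Match 4: 'a' (length 1)
Total matches: 4

4


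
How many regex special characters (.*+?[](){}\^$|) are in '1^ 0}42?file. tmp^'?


Regex special characters are: . * + ? [ ] ( ) { } \ ^ $ |
Scanning '1^ 0}42?file. tmp^':
  pos 1: '^' -> SPECIAL
  pos 4: '}' -> SPECIAL
  pos 7: '?' -> SPECIAL
  pos 12: '.' -> SPECIAL
  pos 17: '^' -> SPECIAL
Special chars found: ['^', '}', '?', '.', '^']
Total: 5

5


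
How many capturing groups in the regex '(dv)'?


To count capturing groups, count each '(' that starts a group.
Pattern: '(dv)'
Walking through the pattern:
  Position 0: '(' -> group #1
Total capturing groups: 1

1


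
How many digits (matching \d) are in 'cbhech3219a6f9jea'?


\d matches any digit 0-9.
Scanning 'cbhech3219a6f9jea':
  pos 6: '3' -> DIGIT
  pos 7: '2' -> DIGIT
  pos 8: '1' -> DIGIT
  pos 9: '9' -> DIGIT
  pos 11: '6' -> DIGIT
  pos 13: '9' -> DIGIT
Digits found: ['3', '2', '1', '9', '6', '9']
Total: 6

6


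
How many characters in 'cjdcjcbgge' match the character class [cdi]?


Character class [cdi] matches any of: {c, d, i}
Scanning string 'cjdcjcbgge' character by character:
  pos 0: 'c' -> MATCH
  pos 1: 'j' -> no
  pos 2: 'd' -> MATCH
  pos 3: 'c' -> MATCH
  pos 4: 'j' -> no
  pos 5: 'c' -> MATCH
  pos 6: 'b' -> no
  pos 7: 'g' -> no
  pos 8: 'g' -> no
  pos 9: 'e' -> no
Total matches: 4

4


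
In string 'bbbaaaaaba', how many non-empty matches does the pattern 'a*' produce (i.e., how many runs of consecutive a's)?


Pattern 'a*' matches zero or more a's. We want non-empty runs of consecutive a's.
String: 'bbbaaaaaba'
Walking through the string to find runs of a's:
  Run 1: positions 3-7 -> 'aaaaa'
  Run 2: positions 9-9 -> 'a'
Non-empty runs found: ['aaaaa', 'a']
Count: 2

2


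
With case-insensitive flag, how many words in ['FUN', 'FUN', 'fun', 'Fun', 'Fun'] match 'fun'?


Case-insensitive matching: compare each word's lowercase form to 'fun'.
  'FUN' -> lower='fun' -> MATCH
  'FUN' -> lower='fun' -> MATCH
  'fun' -> lower='fun' -> MATCH
  'Fun' -> lower='fun' -> MATCH
  'Fun' -> lower='fun' -> MATCH
Matches: ['FUN', 'FUN', 'fun', 'Fun', 'Fun']
Count: 5

5


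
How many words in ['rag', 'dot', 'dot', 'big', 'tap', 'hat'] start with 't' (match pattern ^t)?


Pattern ^t anchors to start of word. Check which words begin with 't':
  'rag' -> no
  'dot' -> no
  'dot' -> no
  'big' -> no
  'tap' -> MATCH (starts with 't')
  'hat' -> no
Matching words: ['tap']
Count: 1

1


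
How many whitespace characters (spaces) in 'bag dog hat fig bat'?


\s matches whitespace characters (spaces, tabs, etc.).
Text: 'bag dog hat fig bat'
This text has 5 words separated by spaces.
Number of spaces = number of words - 1 = 5 - 1 = 4

4


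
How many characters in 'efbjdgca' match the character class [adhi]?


Character class [adhi] matches any of: {a, d, h, i}
Scanning string 'efbjdgca' character by character:
  pos 0: 'e' -> no
  pos 1: 'f' -> no
  pos 2: 'b' -> no
  pos 3: 'j' -> no
  pos 4: 'd' -> MATCH
  pos 5: 'g' -> no
  pos 6: 'c' -> no
  pos 7: 'a' -> MATCH
Total matches: 2

2


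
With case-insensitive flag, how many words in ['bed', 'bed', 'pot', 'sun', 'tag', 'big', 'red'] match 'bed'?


Case-insensitive matching: compare each word's lowercase form to 'bed'.
  'bed' -> lower='bed' -> MATCH
  'bed' -> lower='bed' -> MATCH
  'pot' -> lower='pot' -> no
  'sun' -> lower='sun' -> no
  'tag' -> lower='tag' -> no
  'big' -> lower='big' -> no
  'red' -> lower='red' -> no
Matches: ['bed', 'bed']
Count: 2

2


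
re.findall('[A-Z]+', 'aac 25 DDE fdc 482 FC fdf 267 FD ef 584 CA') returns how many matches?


Pattern '[A-Z]+' finds one or more uppercase letters.
Text: 'aac 25 DDE fdc 482 FC fdf 267 FD ef 584 CA'
Scanning for matches:
  Match 1: 'DDE'
  Match 2: 'FC'
  Match 3: 'FD'
  Match 4: 'CA'
Total matches: 4

4


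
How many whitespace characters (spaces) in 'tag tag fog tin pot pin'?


\s matches whitespace characters (spaces, tabs, etc.).
Text: 'tag tag fog tin pot pin'
This text has 6 words separated by spaces.
Number of spaces = number of words - 1 = 6 - 1 = 5

5


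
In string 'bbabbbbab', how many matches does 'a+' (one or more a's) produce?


Pattern 'a+' matches one or more consecutive a's.
String: 'bbabbbbab'
Scanning for runs of a:
  Match 1: 'a' (length 1)
  Match 2: 'a' (length 1)
Total matches: 2

2


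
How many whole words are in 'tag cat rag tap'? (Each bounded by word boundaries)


Word boundaries (\b) mark the start/end of each word.
Text: 'tag cat rag tap'
Splitting by whitespace:
  Word 1: 'tag'
  Word 2: 'cat'
  Word 3: 'rag'
  Word 4: 'tap'
Total whole words: 4

4


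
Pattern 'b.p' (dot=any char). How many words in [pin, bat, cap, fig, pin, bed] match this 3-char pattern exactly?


Pattern 'b.p' means: starts with 'b', any single char, ends with 'p'.
Checking each word (must be exactly 3 chars):
  'pin' (len=3): no
  'bat' (len=3): no
  'cap' (len=3): no
  'fig' (len=3): no
  'pin' (len=3): no
  'bed' (len=3): no
Matching words: []
Total: 0

0


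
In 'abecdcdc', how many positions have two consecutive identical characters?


Looking for consecutive identical characters in 'abecdcdc':
  pos 0-1: 'a' vs 'b' -> different
  pos 1-2: 'b' vs 'e' -> different
  pos 2-3: 'e' vs 'c' -> different
  pos 3-4: 'c' vs 'd' -> different
  pos 4-5: 'd' vs 'c' -> different
  pos 5-6: 'c' vs 'd' -> different
  pos 6-7: 'd' vs 'c' -> different
Consecutive identical pairs: []
Count: 0

0


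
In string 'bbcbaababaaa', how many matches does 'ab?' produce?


Pattern 'ab?' matches 'a' optionally followed by 'b'.
String: 'bbcbaababaaa'
Scanning left to right for 'a' then checking next char:
  Match 1: 'a' (a not followed by b)
  Match 2: 'ab' (a followed by b)
  Match 3: 'ab' (a followed by b)
  Match 4: 'a' (a not followed by b)
  Match 5: 'a' (a not followed by b)
  Match 6: 'a' (a not followed by b)
Total matches: 6

6


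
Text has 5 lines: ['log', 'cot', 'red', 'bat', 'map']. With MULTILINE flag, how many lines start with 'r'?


With MULTILINE flag, ^ matches the start of each line.
Lines: ['log', 'cot', 'red', 'bat', 'map']
Checking which lines start with 'r':
  Line 1: 'log' -> no
  Line 2: 'cot' -> no
  Line 3: 'red' -> MATCH
  Line 4: 'bat' -> no
  Line 5: 'map' -> no
Matching lines: ['red']
Count: 1

1


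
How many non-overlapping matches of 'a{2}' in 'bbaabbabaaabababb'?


Pattern 'a{2}' matches exactly 2 consecutive a's (greedy, non-overlapping).
String: 'bbaabbabaaabababb'
Scanning for runs of a's:
  Run at pos 2: 'aa' (length 2) -> 1 match(es)
  Run at pos 6: 'a' (length 1) -> 0 match(es)
  Run at pos 8: 'aaa' (length 3) -> 1 match(es)
  Run at pos 12: 'a' (length 1) -> 0 match(es)
  Run at pos 14: 'a' (length 1) -> 0 match(es)
Matches found: ['aa', 'aa']
Total: 2

2
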